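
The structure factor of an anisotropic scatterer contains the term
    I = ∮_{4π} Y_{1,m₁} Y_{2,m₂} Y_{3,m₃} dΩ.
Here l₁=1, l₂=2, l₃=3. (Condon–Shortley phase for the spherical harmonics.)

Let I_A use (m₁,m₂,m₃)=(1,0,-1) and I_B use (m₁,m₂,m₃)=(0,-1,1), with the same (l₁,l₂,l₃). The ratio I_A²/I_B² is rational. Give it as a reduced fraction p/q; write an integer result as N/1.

3/4

Shared (l₁,l₂,l₃)=(1,2,3): N and (l;000)² cancel in I_A²/I_B².
A: Δ = 0!·2!·4!/7! = 1/105; Racah Σ t=0..0: t=0:+1/8 = 1/8; ⇒ 3j(1 2 3; 1 0 -1)² = 2/35, sgn +1
B: Δ = 0!·2!·4!/7! = 1/105; Racah Σ t=0..0: t=0:+1/6 = 1/6; ⇒ 3j(1 2 3; 0 -1 1)² = 8/105, sgn +1
I_A²/I_B² = (2/35)/(8/105) = 3/4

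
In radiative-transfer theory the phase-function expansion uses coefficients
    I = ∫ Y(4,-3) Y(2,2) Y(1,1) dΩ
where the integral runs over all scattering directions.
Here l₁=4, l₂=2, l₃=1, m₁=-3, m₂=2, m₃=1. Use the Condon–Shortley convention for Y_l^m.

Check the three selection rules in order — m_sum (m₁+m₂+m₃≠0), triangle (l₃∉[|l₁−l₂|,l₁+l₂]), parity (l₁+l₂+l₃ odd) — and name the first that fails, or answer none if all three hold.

azimuthal sum: -3 + 2 + 1 = 0  ✓
2 ≤ 1 ≤ 6 (triangle on l)  ✗
L = 4 + 2 + 1 = 7 (odd)

triangle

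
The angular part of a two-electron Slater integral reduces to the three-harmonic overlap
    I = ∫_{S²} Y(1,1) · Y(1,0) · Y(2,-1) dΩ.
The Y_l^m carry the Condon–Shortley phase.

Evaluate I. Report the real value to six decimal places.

Checks pass: Σm=0; 4 even; l₃=2∈[0,2].
(2·1+1)(2·1+1)(2·2+1) = 45
Δ: 0! 2! 2! / 5! → 1/30
sum: t=0:+1/1 = 1/1
3j²(1 1 2; 0 0 0) = Δ·Π!·Σ² = 2/15  (sign +1)
sum: t=0:+1/2 = 1/2
3j²(1 1 2; 1 0 -1) = Δ·Π!·Σ² = 1/10  (sign -1)
combine: 4πI² = 45·2/15·1/10 = 3/5
take √, sign -1: I = -0.21850969

-0.218510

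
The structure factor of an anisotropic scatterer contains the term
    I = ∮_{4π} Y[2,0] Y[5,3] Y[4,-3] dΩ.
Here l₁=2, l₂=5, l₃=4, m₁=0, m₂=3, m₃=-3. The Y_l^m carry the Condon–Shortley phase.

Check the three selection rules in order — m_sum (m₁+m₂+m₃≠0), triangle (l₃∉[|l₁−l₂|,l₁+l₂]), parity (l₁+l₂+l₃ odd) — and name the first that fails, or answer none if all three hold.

azimuthal sum: 0 + 3 − 3 = 0  ✓
3 ≤ 4 ≤ 7 (triangle on l)  ✓
L = 2 + 5 + 4 = 11 (odd)  ✗

parity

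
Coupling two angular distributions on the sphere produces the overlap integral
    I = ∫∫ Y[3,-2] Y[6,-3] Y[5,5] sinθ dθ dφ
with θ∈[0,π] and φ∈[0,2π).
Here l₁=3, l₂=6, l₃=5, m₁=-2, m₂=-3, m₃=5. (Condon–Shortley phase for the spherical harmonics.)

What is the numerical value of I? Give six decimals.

Rules hold: Σm=0, L=14 even, 3≤5≤9.
N = 7·13·11 = 1001
Δ = 4!·2!·8!/15! = 1/675675
Racah Σ t=1..3: t=1:−1/8640 t=2:+1/2304 t=3:−1/8640 = 7/34560
⇒ 3j(3 6 5; 0 0 0)² = 7/429, sgn -1
Racah Σ t=3..3: t=3:−1/483840 = -1/483840
⇒ 3j(3 6 5; -2 -3 5)² = 6/1001, sgn -1
4πI² = N·(3j₀)²·(3jₘ)² = 14/143
I = +1·√(0.0979021/4π) = 0.08826552

0.088266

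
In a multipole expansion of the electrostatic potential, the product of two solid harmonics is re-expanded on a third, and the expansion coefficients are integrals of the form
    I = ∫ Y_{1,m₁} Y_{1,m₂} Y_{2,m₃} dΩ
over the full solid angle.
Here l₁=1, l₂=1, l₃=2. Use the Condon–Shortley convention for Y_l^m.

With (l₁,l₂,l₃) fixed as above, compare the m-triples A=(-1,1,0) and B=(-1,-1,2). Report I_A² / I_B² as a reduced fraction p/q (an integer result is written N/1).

1/6

Shared (l₁,l₂,l₃)=(1,1,2): N and (l;000)² cancel in I_A²/I_B².
A: Δ = 0!·2!·2!/5! = 1/30; Racah Σ t=0..0: t=0:+1/4 = 1/4; ⇒ 3j(1 1 2; -1 1 0)² = 1/30, sgn +1
B: Δ = 0!·2!·2!/5! = 1/30; Racah Σ t=0..0: t=0:+1/4 = 1/4; ⇒ 3j(1 1 2; -1 -1 2)² = 1/5, sgn +1
I_A²/I_B² = (1/30)/(1/5) = 1/6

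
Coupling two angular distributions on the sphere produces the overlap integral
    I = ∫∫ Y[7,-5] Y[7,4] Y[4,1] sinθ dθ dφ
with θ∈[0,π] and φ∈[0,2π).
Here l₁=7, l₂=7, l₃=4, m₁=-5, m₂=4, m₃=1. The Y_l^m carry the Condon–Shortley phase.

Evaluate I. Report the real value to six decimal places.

-0.036504

m-sum 0 ✓  L=18 even ✓  0≤4≤14 ✓
Π(2lᵢ+1) = 15×15×9 = 2025
triangle coeff Δ(7,7,4) = 1/58198140
Σ_t [3,7]: t=3:−1/17418240 t=4:+1/622080 t=5:−1/230400 t=6:+1/622080 t=7:−1/17418240 = -1/806400
(3j)²=2268/230945 [(7 7 4; 0 0 0)], sign=-1
Σ_t [8,10]: t=8:+1/11612160 t=9:−1/8709120 t=10:+1/87091200 = -1/58060800
(3j)²=99/117572 [(7 7 4; -5 4 1)], sign=+1
⇒ 4πI² = 295245/17631601
I = (-1)√(295245/17631601/(4π)) = -0.03650400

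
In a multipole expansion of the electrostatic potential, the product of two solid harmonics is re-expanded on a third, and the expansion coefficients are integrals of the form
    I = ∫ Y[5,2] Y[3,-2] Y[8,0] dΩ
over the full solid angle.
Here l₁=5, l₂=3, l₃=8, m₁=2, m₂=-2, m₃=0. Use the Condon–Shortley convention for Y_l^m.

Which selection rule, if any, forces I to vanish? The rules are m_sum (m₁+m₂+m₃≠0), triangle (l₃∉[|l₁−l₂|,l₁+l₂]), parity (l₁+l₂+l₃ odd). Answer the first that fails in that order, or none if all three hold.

m₁+m₂+m₃ = 2 − 2 + 0 = 0  ✓
triangle: |5−3|=2 ≤ l₃=8 ≤ 5+3=8  ✓
parity: l₁+l₂+l₃ = 16 is even  ✓

none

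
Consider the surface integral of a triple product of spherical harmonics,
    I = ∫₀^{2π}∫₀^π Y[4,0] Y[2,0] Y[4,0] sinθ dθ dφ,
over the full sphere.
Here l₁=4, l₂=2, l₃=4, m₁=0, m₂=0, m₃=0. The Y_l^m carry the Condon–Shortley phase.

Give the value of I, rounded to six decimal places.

0.163840

Rules hold: Σm=0, L=10 even, 2≤4≤6.
N = 9·5·9 = 405
Δ = 2!·6!·2!/11! = 1/13860
Racah Σ t=0..2: t=0:+1/192 t=1:−1/36 t=2:+1/192 = -5/288
⇒ 3j(4 2 4; 0 0 0)² = 20/693, sgn -1
(m-triple is (0,0,0) — same symbol as above.)
4πI² = N·(3j₀)²·(3jₘ)² = 2000/5929
I = +1·√(0.337325/4π) = 0.16383977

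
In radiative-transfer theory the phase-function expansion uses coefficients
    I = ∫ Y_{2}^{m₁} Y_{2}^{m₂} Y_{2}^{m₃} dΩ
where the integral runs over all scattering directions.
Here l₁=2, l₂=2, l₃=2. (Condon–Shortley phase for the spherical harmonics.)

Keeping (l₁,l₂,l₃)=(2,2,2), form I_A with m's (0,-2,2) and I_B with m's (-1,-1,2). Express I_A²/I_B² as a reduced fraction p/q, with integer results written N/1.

l's match ⇒ only the (l;m) 3-j factors differ between A and B.
A: triangle coeff Δ(2,2,2) = 1/630; Σ_t [0,0]: t=0:+1/8 = 1/8; (3j)²=2/35 [(2 2 2; 0 -2 2)], sign=+1
B: triangle coeff Δ(2,2,2) = 1/630; Σ_t [1,1]: t=1:−1/4 = -1/4; (3j)²=3/35 [(2 2 2; -1 -1 2)], sign=-1
I_A²/I_B² = (2/35)/(3/35) = 2/3

2/3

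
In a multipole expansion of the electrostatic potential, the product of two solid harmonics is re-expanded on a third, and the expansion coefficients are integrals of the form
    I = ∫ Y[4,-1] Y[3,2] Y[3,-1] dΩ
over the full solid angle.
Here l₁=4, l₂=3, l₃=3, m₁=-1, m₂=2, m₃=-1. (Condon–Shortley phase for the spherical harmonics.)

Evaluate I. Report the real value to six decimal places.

0.145070

Checks pass: Σm=0; 10 even; l₃=3∈[1,7].
(2·4+1)(2·3+1)(2·3+1) = 441
Δ: 4! 4! 2! / 11! → 1/34650
sum: t=1:−1/72 t=2:+1/16 t=3:−1/72 = 5/144
3j²(4 3 3; 0 0 0) = Δ·Π!·Σ² = 2/77  (sign -1)
sum: t=3:−1/48 t=4:+1/144 = -1/72
3j²(4 3 3; -1 2 -1) = Δ·Π!·Σ² = 16/693  (sign -1)
combine: 4πI² = 441·2/77·16/693 = 32/121
take √, sign +1: I = 0.14506992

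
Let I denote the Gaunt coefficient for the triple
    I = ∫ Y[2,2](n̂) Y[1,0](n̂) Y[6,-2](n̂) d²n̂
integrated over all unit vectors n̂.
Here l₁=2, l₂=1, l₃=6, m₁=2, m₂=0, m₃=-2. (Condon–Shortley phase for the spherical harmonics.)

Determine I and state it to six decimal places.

0.000000

l₃=6 ∉ [1,3] — triangle fails ⇒ I = 0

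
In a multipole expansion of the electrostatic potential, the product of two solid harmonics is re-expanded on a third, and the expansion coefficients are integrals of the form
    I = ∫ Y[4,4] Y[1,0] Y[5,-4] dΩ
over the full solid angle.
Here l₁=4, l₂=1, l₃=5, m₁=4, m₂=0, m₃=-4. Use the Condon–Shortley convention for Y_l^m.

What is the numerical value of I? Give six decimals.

0.147319

Checks pass: Σm=0; 10 even; l₃=5∈[3,5].
(2·4+1)(2·1+1)(2·5+1) = 297
Δ: 0! 8! 2! / 11! → 1/495
sum: t=0:+1/576 = 1/576
3j²(4 1 5; 0 0 0) = Δ·Π!·Σ² = 5/99  (sign -1)
sum: t=0:+1/40320 = 1/40320
3j²(4 1 5; 4 0 -4) = Δ·Π!·Σ² = 1/55  (sign -1)
combine: 4πI² = 297·5/99·1/55 = 3/11
take √, sign +1: I = 0.14731920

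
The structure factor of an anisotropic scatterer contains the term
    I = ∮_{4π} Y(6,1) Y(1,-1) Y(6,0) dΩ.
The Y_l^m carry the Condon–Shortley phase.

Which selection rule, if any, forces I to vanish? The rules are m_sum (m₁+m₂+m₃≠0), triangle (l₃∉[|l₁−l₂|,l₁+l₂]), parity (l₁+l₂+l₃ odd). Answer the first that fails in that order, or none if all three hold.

azimuthal sum: 1 − 1 + 0 = 0  ✓
5 ≤ 6 ≤ 7 (triangle on l)  ✓
L = 6 + 1 + 6 = 13 (odd)  ✗

parity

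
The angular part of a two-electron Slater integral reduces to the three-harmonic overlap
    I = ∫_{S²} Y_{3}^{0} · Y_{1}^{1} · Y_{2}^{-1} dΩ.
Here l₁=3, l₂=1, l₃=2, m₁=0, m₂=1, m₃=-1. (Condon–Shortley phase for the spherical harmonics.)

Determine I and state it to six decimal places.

0.143048

m-sum 0 ✓  L=6 even ✓  2≤2≤4 ✓
Π(2lᵢ+1) = 7×3×5 = 105
triangle coeff Δ(3,1,2) = 1/105
Σ_t [1,1]: t=1:−1/4 = -1/4
(3j)²=3/35 [(3 1 2; 0 0 0)], sign=-1
Σ_t [2,2]: t=2:+1/12 = 1/12
(3j)²=1/35 [(3 1 2; 0 1 -1)], sign=-1
⇒ 4πI² = 9/35
I = (+1)√(9/35/(4π)) = 0.14304817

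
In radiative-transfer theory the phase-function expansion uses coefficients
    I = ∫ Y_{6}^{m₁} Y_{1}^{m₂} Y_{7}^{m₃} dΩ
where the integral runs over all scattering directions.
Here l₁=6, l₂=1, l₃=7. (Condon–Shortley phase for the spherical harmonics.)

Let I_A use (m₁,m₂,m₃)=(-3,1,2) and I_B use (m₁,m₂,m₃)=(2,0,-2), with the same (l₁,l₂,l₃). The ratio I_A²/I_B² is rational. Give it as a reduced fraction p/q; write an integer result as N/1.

l's match ⇒ only the (l;m) 3-j factors differ between A and B.
A: triangle coeff Δ(6,1,7) = 1/1365; Σ_t [0,0]: t=0:+1/4354560 = 1/4354560; (3j)²=2/273 [(6 1 7; -3 1 2)], sign=-1
B: triangle coeff Δ(6,1,7) = 1/1365; Σ_t [0,0]: t=0:+1/967680 = 1/967680; (3j)²=3/91 [(6 1 7; 2 0 -2)], sign=-1
I_A²/I_B² = (2/273)/(3/91) = 2/9

2/9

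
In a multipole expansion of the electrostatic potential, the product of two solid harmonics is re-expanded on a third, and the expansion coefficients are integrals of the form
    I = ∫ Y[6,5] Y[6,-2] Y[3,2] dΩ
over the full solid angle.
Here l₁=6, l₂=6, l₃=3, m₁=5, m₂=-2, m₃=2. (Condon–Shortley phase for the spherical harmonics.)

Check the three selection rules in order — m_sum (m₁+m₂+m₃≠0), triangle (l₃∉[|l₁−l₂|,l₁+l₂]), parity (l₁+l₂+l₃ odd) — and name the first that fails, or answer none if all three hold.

azimuthal sum: 5 − 2 + 2 = 5  ✗
0 ≤ 3 ≤ 12 (triangle on l)
L = 6 + 6 + 3 = 15 (odd)

m_sum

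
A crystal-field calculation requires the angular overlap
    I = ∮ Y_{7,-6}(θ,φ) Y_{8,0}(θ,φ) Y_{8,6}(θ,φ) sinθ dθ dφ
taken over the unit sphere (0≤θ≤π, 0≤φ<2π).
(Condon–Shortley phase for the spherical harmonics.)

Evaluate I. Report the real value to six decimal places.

l₁+l₂+l₃=23 is odd: 3j(l;000)=0 ⇒ I=0

0.000000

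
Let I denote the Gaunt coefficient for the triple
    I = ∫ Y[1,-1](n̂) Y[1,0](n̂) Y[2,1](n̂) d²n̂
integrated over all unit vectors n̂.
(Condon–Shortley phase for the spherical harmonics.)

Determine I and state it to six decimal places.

Rules hold: Σm=0, L=4 even, 0≤2≤2.
N = 3·3·5 = 45
Δ = 0!·2!·2!/5! = 1/30
Racah Σ t=0..0: t=0:+1/1 = 1/1
⇒ 3j(1 1 2; 0 0 0)² = 2/15, sgn +1
Racah Σ t=0..0: t=0:+1/2 = 1/2
⇒ 3j(1 1 2; -1 0 1)² = 1/10, sgn -1
4πI² = N·(3j₀)²·(3jₘ)² = 3/5
I = -1·√(0.6/4π) = -0.21850969

-0.218510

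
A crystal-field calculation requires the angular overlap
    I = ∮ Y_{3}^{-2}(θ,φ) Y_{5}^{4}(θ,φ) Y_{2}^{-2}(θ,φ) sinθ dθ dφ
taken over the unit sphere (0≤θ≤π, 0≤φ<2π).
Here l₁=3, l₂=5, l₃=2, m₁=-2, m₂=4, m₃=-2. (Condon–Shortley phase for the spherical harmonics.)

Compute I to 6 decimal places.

0.268967

m-sum 0 ✓  L=10 even ✓  2≤2≤8 ✓
Π(2lᵢ+1) = 7×11×5 = 385
triangle coeff Δ(3,5,2) = 1/2310
Σ_t [3,3]: t=3:−1/144 = -1/144
(3j)²=10/231 [(3 5 2; 0 0 0)], sign=-1
Σ_t [5,5]: t=5:−1/2880 = -1/2880
(3j)²=3/55 [(3 5 2; -2 4 -2)], sign=-1
⇒ 4πI² = 10/11
I = (+1)√(10/11/(4π)) = 0.26896683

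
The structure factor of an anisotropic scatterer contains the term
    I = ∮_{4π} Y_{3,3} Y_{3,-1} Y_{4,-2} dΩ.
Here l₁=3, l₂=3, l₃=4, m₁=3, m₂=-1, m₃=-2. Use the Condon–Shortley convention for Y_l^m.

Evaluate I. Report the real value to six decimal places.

Rules hold: Σm=0, L=10 even, 0≤4≤6.
N = 7·7·9 = 441
Δ = 2!·4!·4!/11! = 1/34650
Racah Σ t=0..2: t=0:+1/72 t=1:−1/16 t=2:+1/72 = -5/144
⇒ 3j(3 3 4; 0 0 0)² = 2/77, sgn -1
Racah Σ t=0..0: t=0:+1/192 = 1/192
⇒ 3j(3 3 4; 3 -1 -2)² = 3/77, sgn +1
4πI² = N·(3j₀)²·(3jₘ)² = 54/121
I = -1·√(0.446281/4π) = -0.18845135

-0.188451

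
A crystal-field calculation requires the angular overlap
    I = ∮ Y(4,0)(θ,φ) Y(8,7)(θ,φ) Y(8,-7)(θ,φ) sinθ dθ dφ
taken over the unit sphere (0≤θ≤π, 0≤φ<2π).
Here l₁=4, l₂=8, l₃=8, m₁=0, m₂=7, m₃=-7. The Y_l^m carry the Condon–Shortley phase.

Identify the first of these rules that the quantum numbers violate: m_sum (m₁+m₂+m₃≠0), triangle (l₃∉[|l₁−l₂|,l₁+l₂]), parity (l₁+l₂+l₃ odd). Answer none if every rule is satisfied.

azimuthal sum: 0 + 7 − 7 = 0  ✓
4 ≤ 8 ≤ 12 (triangle on l)  ✓
L = 4 + 8 + 8 = 20 (even)  ✓

none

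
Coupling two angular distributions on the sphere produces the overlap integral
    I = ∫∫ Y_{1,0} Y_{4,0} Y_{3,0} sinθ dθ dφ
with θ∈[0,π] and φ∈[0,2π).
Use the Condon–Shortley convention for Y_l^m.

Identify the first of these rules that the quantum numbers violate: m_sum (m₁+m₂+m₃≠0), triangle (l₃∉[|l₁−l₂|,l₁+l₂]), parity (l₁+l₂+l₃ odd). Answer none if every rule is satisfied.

Σmᵢ = 0  ✓
l₃∈[|l₁−l₂|,l₁+l₂]=[3,5], have l₃=3  ✓
Σlᵢ = 8 ⇒ even  ✓

none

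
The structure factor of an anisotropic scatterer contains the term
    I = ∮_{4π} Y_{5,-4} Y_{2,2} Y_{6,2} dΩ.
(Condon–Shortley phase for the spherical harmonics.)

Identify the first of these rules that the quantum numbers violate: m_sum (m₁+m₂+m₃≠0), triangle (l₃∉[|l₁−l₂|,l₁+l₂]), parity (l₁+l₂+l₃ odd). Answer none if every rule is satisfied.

Σmᵢ = 0  ✓
l₃∈[|l₁−l₂|,l₁+l₂]=[3,7], have l₃=6  ✓
Σlᵢ = 13 ⇒ odd  ✗

parity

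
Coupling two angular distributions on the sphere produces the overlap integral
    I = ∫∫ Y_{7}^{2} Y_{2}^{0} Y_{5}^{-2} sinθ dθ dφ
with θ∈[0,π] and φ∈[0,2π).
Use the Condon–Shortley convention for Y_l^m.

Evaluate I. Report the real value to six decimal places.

0.215014

Checks pass: Σm=0; 14 even; l₃=5∈[5,9].
(2·7+1)(2·2+1)(2·5+1) = 825
Δ: 4! 10! 0! / 15! → 1/15015
sum: t=2:+1/57600 = 1/57600
3j²(7 2 5; 0 0 0) = Δ·Π!·Σ² = 21/715  (sign -1)
sum: t=2:+1/120960 = 1/120960
3j²(7 2 5; 2 0 -2) = Δ·Π!·Σ² = 24/1001  (sign -1)
combine: 4πI² = 825·21/715·24/1001 = 1080/1859
take √, sign +1: I = 0.21501425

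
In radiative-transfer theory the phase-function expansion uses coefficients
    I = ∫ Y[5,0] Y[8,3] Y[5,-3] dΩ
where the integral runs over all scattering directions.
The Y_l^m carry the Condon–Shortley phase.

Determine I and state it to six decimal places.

0.078761

Checks pass: Σm=0; 18 even; l₃=5∈[3,13].
(2·5+1)(2·8+1)(2·5+1) = 2057
Δ: 8! 2! 8! / 19! → 1/37413090
sum: t=3:−1/1036800 t=4:+1/331776 t=5:−1/1036800 = 1/921600
3j²(5 8 5; 0 0 0) = Δ·Π!·Σ² = 490/46189  (sign -1)
sum: t=3:−1/58060800 t=4:+1/2903040 t=5:−1/2073600 = -1/6451200
3j²(5 8 5; 0 3 -3) = Δ·Π!·Σ² = 15/4199  (sign -1)
combine: 4πI² = 2057·490/46189·15/4199 = 80850/1037153
take √, sign +1: I = 0.07876144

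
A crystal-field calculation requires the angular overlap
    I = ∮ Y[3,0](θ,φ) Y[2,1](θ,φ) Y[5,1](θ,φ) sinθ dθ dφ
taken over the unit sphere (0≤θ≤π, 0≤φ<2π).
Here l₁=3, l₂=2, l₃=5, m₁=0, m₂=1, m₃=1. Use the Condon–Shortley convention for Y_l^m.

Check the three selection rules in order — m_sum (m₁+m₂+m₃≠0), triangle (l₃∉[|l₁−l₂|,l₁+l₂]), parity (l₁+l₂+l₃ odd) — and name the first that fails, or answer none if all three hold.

m₁+m₂+m₃ = 0 + 1 + 1 = 2  ✗
triangle: |3−2|=1 ≤ l₃=5 ≤ 3+2=5
parity: l₁+l₂+l₃ = 10 is even

m_sum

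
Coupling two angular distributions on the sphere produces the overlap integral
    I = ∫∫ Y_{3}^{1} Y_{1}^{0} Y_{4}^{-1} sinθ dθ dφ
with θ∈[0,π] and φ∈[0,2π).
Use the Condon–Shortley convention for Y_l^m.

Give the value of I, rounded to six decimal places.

-0.238414

Checks pass: Σm=0; 8 even; l₃=4∈[2,4].
(2·3+1)(2·1+1)(2·4+1) = 189
Δ: 0! 6! 2! / 9! → 1/252
sum: t=0:+1/36 = 1/36
3j²(3 1 4; 0 0 0) = Δ·Π!·Σ² = 4/63  (sign +1)
sum: t=0:+1/48 = 1/48
3j²(3 1 4; 1 0 -1) = Δ·Π!·Σ² = 5/84  (sign -1)
combine: 4πI² = 189·4/63·5/84 = 5/7
take √, sign -1: I = -0.23841361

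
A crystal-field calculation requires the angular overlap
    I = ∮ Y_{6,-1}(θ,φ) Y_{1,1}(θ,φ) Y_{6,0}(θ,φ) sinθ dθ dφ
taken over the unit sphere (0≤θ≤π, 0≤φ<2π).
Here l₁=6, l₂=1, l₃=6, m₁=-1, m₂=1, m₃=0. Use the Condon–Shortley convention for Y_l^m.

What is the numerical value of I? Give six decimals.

0.000000

Σlᵢ=13 odd — θ-integrand is odd under cosθ→−cosθ; I=0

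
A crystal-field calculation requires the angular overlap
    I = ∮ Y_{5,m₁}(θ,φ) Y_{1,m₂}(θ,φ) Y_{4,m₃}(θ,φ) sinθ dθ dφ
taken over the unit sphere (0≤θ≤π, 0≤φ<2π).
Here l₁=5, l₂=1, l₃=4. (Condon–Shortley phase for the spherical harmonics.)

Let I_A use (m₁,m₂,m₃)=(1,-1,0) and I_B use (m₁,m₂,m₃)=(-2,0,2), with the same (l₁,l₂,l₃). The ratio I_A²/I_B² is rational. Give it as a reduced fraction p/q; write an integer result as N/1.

5/7

Same 5,1,4: normalisation and zero-m 3j drop out of the ratio.
A: Δ: 2! 8! 0! / 11! → 1/495; sum: t=0:+1/1152 = 1/1152; 3j²(5 1 4; 1 -1 0) = Δ·Π!·Σ² = 1/33  (sign +1)
B: Δ: 2! 8! 0! / 11! → 1/495; sum: t=1:−1/1440 = -1/1440; 3j²(5 1 4; -2 0 2) = Δ·Π!·Σ² = 7/165  (sign -1)
I_A²/I_B² = (1/33)/(7/165) = 5/7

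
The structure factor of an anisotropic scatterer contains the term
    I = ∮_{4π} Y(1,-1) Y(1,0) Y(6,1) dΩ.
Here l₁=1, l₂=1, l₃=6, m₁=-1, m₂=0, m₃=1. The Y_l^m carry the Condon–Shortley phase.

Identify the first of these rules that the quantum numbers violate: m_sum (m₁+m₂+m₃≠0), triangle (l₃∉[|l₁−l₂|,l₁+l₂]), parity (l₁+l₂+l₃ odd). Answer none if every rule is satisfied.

m₁+m₂+m₃ = -1 + 0 + 1 = 0  ✓
triangle: |1−1|=0 ≤ l₃=6 ≤ 1+1=2  ✗
parity: l₁+l₂+l₃ = 8 is even

triangle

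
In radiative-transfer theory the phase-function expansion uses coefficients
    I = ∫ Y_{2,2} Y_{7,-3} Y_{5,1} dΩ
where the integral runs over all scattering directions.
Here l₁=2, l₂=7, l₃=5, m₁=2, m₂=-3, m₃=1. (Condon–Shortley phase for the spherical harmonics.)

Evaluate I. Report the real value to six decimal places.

-0.164220

m-sum 0 ✓  L=14 even ✓  5≤5≤9 ✓
Π(2lᵢ+1) = 5×15×11 = 825
triangle coeff Δ(2,7,5) = 1/15015
Σ_t [2,2]: t=2:+1/57600 = 1/57600
(3j)²=21/715 [(2 7 5; 0 0 0)], sign=-1
Σ_t [0,0]: t=0:+1/414720 = 1/414720
(3j)²=2/143 [(2 7 5; 2 -3 1)], sign=+1
⇒ 4πI² = 630/1859
I = (-1)√(630/1859/(4π)) = -0.16421985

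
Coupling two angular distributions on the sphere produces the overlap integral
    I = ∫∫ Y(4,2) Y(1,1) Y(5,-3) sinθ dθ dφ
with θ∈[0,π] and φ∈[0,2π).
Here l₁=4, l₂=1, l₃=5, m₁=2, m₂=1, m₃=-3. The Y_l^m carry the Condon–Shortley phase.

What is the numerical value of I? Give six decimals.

Checks pass: Σm=0; 10 even; l₃=5∈[3,5].
(2·4+1)(2·1+1)(2·5+1) = 297
Δ: 0! 8! 2! / 11! → 1/495
sum: t=0:+1/576 = 1/576
3j²(4 1 5; 0 0 0) = Δ·Π!·Σ² = 5/99  (sign -1)
sum: t=0:+1/2880 = 1/2880
3j²(4 1 5; 2 1 -3) = Δ·Π!·Σ² = 28/495  (sign +1)
combine: 4πI² = 297·5/99·28/495 = 28/33
take √, sign -1: I = -0.25984664

-0.259847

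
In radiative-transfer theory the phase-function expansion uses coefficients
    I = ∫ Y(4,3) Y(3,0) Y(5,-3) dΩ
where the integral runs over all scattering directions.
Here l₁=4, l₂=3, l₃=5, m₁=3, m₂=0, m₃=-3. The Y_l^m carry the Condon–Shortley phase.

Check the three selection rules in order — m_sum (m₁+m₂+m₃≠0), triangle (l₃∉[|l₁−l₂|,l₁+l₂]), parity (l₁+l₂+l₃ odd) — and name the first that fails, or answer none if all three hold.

none

azimuthal sum: 3 + 0 − 3 = 0  ✓
1 ≤ 5 ≤ 7 (triangle on l)  ✓
L = 4 + 3 + 5 = 12 (even)  ✓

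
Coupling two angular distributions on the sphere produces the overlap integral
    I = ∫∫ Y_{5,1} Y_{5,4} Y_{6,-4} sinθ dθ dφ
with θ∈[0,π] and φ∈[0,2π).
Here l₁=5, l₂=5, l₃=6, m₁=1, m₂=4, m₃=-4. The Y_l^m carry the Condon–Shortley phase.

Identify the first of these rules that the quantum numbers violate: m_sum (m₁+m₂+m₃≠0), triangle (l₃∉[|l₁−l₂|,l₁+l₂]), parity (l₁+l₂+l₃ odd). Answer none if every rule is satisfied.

m_sum

azimuthal sum: 1 + 4 − 4 = 1  ✗
0 ≤ 6 ≤ 10 (triangle on l)
L = 5 + 5 + 6 = 16 (even)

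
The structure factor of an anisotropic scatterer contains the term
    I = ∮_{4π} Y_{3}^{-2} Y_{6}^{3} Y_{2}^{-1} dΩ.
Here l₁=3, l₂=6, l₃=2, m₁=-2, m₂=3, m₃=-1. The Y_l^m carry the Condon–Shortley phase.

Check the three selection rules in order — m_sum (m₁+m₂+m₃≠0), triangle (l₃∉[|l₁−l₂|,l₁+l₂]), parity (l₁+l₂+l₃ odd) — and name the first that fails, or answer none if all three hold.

triangle

azimuthal sum: -2 + 3 − 1 = 0  ✓
3 ≤ 2 ≤ 9 (triangle on l)  ✗
L = 3 + 6 + 2 = 11 (odd)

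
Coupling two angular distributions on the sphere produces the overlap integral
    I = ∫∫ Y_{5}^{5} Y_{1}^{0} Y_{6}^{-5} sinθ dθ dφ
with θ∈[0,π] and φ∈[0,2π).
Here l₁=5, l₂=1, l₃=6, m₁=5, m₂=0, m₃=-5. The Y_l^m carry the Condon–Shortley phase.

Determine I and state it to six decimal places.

-0.135514

m-sum 0 ✓  L=12 even ✓  4≤6≤6 ✓
Π(2lᵢ+1) = 11×3×13 = 429
triangle coeff Δ(5,1,6) = 1/858
Σ_t [0,0]: t=0:+1/14400 = 1/14400
(3j)²=6/143 [(5 1 6; 0 0 0)], sign=+1
Σ_t [0,0]: t=0:+1/3628800 = 1/3628800
(3j)²=1/78 [(5 1 6; 5 0 -5)], sign=-1
⇒ 4πI² = 3/13
I = (-1)√(3/13/(4π)) = -0.13551395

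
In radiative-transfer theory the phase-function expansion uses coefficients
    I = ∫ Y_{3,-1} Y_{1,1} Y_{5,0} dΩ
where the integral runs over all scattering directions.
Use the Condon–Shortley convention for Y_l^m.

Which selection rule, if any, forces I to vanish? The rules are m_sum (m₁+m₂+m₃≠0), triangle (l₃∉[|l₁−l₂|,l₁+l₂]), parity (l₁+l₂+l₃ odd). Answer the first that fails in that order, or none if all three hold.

Σmᵢ = 0  ✓
l₃∈[|l₁−l₂|,l₁+l₂]=[2,4], have l₃=5  ✗
Σlᵢ = 9 ⇒ odd

triangle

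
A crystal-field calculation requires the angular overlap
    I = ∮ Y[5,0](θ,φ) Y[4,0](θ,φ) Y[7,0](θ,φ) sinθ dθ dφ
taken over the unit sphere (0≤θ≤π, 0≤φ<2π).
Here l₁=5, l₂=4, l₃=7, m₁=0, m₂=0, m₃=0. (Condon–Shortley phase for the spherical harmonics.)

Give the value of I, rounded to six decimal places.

Checks pass: Σm=0; 16 even; l₃=7∈[1,9].
(2·5+1)(2·4+1)(2·7+1) = 1485
Δ: 2! 8! 6! / 17! → 1/6126120
sum: t=0:+1/69120 t=1:−1/20736 t=2:+1/69120 = -1/51840
3j²(5 4 7; 0 0 0) = Δ·Π!·Σ² = 280/21879  (sign +1)
(m-triple is (0,0,0) — same symbol as above.)
combine: 4πI² = 1485·280/21879·280/21879 = 392000/1611753
take √, sign +1: I = 0.13911977

0.139120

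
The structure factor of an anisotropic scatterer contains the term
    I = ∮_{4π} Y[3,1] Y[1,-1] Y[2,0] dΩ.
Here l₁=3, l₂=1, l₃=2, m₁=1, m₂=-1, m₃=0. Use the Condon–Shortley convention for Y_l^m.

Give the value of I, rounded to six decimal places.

-0.202301

Rules hold: Σm=0, L=6 even, 2≤2≤4.
N = 7·3·5 = 105
Δ = 2!·4!·0!/7! = 1/105
Racah Σ t=1..1: t=1:−1/4 = -1/4
⇒ 3j(3 1 2; 0 0 0)² = 3/35, sgn -1
Racah Σ t=0..0: t=0:+1/8 = 1/8
⇒ 3j(3 1 2; 1 -1 0)² = 2/35, sgn +1
4πI² = N·(3j₀)²·(3jₘ)² = 18/35
I = -1·√(0.514286/4π) = -0.20230066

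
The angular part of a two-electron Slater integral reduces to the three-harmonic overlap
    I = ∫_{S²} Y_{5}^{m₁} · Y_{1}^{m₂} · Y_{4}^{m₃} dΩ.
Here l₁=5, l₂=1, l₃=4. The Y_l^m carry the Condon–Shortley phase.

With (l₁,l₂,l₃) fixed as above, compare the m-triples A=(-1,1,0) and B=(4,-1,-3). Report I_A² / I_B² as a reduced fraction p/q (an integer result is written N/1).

Shared (l₁,l₂,l₃)=(5,1,4): N and (l;000)² cancel in I_A²/I_B².
A: Δ = 2!·8!·0!/11! = 1/495; Racah Σ t=2..2: t=2:+1/1152 = 1/1152; ⇒ 3j(5 1 4; -1 1 0)² = 1/33, sgn +1
B: Δ = 2!·8!·0!/11! = 1/495; Racah Σ t=0..0: t=0:+1/10080 = 1/10080; ⇒ 3j(5 1 4; 4 -1 -3)² = 4/55, sgn -1
I_A²/I_B² = (1/33)/(4/55) = 5/12

5/12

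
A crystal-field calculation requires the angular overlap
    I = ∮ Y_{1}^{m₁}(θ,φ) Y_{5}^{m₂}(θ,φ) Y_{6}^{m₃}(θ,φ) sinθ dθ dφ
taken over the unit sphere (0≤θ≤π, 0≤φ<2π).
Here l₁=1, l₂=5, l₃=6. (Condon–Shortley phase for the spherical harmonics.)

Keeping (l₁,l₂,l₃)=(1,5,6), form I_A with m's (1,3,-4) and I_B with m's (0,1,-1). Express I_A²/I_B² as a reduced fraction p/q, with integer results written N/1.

l's match ⇒ only the (l;m) 3-j factors differ between A and B.
A: triangle coeff Δ(1,5,6) = 1/858; Σ_t [0,0]: t=0:+1/161280 = 1/161280; (3j)²=15/286 [(1 5 6; 1 3 -4)], sign=+1
B: triangle coeff Δ(1,5,6) = 1/858; Σ_t [0,0]: t=0:+1/17280 = 1/17280; (3j)²=35/858 [(1 5 6; 0 1 -1)], sign=-1
I_A²/I_B² = (15/286)/(35/858) = 9/7

9/7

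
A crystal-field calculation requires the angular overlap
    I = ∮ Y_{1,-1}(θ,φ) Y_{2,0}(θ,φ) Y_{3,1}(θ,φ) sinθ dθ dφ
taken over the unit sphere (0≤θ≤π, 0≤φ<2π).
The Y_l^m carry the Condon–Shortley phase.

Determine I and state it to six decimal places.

-0.202301

Rules hold: Σm=0, L=6 even, 1≤3≤3.
N = 3·5·7 = 105
Δ = 0!·2!·4!/7! = 1/105
Racah Σ t=0..0: t=0:+1/4 = 1/4
⇒ 3j(1 2 3; 0 0 0)² = 3/35, sgn -1
Racah Σ t=0..0: t=0:+1/8 = 1/8
⇒ 3j(1 2 3; -1 0 1)² = 2/35, sgn +1
4πI² = N·(3j₀)²·(3jₘ)² = 18/35
I = -1·√(0.514286/4π) = -0.20230066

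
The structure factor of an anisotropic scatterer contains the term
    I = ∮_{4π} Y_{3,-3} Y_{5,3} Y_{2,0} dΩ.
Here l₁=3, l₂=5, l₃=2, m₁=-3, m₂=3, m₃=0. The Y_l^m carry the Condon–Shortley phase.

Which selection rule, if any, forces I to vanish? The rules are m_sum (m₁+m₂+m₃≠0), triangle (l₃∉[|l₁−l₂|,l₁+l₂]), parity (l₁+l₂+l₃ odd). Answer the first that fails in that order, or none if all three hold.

none

Σmᵢ = 0  ✓
l₃∈[|l₁−l₂|,l₁+l₂]=[2,8], have l₃=2  ✓
Σlᵢ = 10 ⇒ even  ✓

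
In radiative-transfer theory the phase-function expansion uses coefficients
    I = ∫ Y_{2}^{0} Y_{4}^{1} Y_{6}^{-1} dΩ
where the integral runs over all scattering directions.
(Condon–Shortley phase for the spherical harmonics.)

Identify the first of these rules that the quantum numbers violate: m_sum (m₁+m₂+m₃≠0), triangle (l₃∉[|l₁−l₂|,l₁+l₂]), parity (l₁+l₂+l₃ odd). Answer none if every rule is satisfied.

none

Σmᵢ = 0  ✓
l₃∈[|l₁−l₂|,l₁+l₂]=[2,6], have l₃=6  ✓
Σlᵢ = 12 ⇒ even  ✓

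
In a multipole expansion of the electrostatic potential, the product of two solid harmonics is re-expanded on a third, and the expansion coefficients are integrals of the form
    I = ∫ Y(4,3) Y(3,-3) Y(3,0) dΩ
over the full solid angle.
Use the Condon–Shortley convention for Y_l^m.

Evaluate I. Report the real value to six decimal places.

Rules hold: Σm=0, L=10 even, 1≤3≤7.
N = 9·7·7 = 441
Δ = 4!·4!·2!/11! = 1/34650
Racah Σ t=1..3: t=1:−1/72 t=2:+1/16 t=3:−1/72 = 5/144
⇒ 3j(4 3 3; 0 0 0)² = 2/77, sgn -1
Racah Σ t=0..0: t=0:+1/288 = 1/288
⇒ 3j(4 3 3; 3 -3 0)² = 1/22, sgn -1
4πI² = N·(3j₀)²·(3jₘ)² = 63/121
I = +1·√(0.520661/4π) = 0.20355073

0.203551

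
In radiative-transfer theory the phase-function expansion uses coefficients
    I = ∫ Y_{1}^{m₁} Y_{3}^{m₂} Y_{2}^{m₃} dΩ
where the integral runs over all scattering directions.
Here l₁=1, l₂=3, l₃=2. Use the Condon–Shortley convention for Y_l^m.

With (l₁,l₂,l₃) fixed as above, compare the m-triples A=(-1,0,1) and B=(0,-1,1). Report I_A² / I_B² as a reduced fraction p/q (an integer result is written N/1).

Same 1,3,2: normalisation and zero-m 3j drop out of the ratio.
A: Δ: 2! 0! 4! / 7! → 1/105; sum: t=2:+1/12 = 1/12; 3j²(1 3 2; -1 0 1) = Δ·Π!·Σ² = 1/35  (sign -1)
B: Δ: 2! 0! 4! / 7! → 1/105; sum: t=1:−1/6 = -1/6; 3j²(1 3 2; 0 -1 1) = Δ·Π!·Σ² = 8/105  (sign +1)
I_A²/I_B² = (1/35)/(8/105) = 3/8

3/8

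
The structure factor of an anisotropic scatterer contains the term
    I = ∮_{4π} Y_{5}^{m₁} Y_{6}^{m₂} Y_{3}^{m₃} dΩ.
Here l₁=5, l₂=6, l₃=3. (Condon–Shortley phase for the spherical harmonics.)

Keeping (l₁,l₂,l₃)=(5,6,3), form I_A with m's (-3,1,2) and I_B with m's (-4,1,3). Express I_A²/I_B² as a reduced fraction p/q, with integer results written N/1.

l's match ⇒ only the (l;m) 3-j factors differ between A and B.
A: triangle coeff Δ(5,6,3) = 1/675675; Σ_t [6,7]: t=6:+1/17280 t=7:−1/120960 = 1/20160; (3j)²=64/3003 [(5 6 3; -3 1 2)], sign=-1
B: triangle coeff Δ(5,6,3) = 1/675675; Σ_t [7,7]: t=7:−1/241920 = -1/241920; (3j)²=4/1001 [(5 6 3; -4 1 3)], sign=-1
I_A²/I_B² = (64/3003)/(4/1001) = 16/3

16/3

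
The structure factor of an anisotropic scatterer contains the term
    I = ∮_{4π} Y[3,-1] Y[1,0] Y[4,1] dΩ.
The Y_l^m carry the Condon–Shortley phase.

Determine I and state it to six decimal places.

Checks pass: Σm=0; 8 even; l₃=4∈[2,4].
(2·3+1)(2·1+1)(2·4+1) = 189
Δ: 0! 6! 2! / 9! → 1/252
sum: t=0:+1/36 = 1/36
3j²(3 1 4; 0 0 0) = Δ·Π!·Σ² = 4/63  (sign +1)
sum: t=0:+1/48 = 1/48
3j²(3 1 4; -1 0 1) = Δ·Π!·Σ² = 5/84  (sign -1)
combine: 4πI² = 189·4/63·5/84 = 5/7
take √, sign -1: I = -0.23841361

-0.238414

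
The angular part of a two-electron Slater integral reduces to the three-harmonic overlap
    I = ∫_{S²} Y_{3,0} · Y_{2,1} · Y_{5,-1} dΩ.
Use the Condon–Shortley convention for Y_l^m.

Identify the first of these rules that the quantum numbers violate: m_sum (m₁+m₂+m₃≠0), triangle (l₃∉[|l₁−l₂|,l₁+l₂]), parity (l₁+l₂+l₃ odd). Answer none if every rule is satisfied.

azimuthal sum: 0 + 1 − 1 = 0  ✓
1 ≤ 5 ≤ 5 (triangle on l)  ✓
L = 3 + 2 + 5 = 10 (even)  ✓

none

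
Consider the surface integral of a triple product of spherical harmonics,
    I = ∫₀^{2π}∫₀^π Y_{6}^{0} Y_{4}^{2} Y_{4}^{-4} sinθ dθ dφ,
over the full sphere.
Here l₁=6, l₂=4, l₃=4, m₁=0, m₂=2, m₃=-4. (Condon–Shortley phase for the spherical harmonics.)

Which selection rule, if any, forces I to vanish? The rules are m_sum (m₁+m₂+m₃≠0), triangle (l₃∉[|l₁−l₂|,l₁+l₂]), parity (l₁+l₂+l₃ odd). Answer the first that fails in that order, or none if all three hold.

m_sum

azimuthal sum: 0 + 2 − 4 = -2  ✗
2 ≤ 4 ≤ 10 (triangle on l)
L = 6 + 4 + 4 = 14 (even)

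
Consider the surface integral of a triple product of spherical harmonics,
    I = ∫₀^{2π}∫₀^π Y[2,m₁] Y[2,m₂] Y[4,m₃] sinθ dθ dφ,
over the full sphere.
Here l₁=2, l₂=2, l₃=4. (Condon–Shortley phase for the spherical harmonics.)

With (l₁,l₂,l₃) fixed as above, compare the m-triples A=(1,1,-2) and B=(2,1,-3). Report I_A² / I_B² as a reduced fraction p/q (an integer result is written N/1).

8/7

l's match ⇒ only the (l;m) 3-j factors differ between A and B.
A: triangle coeff Δ(2,2,4) = 1/630; Σ_t [0,0]: t=0:+1/36 = 1/36; (3j)²=4/63 [(2 2 4; 1 1 -2)], sign=+1
B: triangle coeff Δ(2,2,4) = 1/630; Σ_t [0,0]: t=0:+1/144 = 1/144; (3j)²=1/18 [(2 2 4; 2 1 -3)], sign=-1
I_A²/I_B² = (4/63)/(1/18) = 8/7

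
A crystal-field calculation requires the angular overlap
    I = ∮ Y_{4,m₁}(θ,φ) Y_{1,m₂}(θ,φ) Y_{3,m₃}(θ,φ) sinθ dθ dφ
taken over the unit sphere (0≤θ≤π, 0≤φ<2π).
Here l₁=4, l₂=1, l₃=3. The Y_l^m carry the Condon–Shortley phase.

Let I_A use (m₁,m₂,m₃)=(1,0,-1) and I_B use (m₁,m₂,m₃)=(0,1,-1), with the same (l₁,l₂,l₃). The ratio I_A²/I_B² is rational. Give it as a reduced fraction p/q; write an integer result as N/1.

l's match ⇒ only the (l;m) 3-j factors differ between A and B.
A: triangle coeff Δ(4,1,3) = 1/252; Σ_t [1,1]: t=1:−1/48 = -1/48; (3j)²=5/84 [(4 1 3; 1 0 -1)], sign=-1
B: triangle coeff Δ(4,1,3) = 1/252; Σ_t [2,2]: t=2:+1/96 = 1/96; (3j)²=1/42 [(4 1 3; 0 1 -1)], sign=+1
I_A²/I_B² = (5/84)/(1/42) = 5/2

5/2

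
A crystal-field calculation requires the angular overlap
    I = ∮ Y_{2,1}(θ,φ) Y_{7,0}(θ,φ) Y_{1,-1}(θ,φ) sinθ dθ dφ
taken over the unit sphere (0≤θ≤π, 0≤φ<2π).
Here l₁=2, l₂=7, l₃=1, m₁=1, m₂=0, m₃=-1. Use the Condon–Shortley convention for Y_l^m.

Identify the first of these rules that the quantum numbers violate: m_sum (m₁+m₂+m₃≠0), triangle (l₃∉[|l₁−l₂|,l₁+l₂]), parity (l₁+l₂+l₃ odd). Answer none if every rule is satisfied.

m₁+m₂+m₃ = 1 + 0 − 1 = 0  ✓
triangle: |2−7|=5 ≤ l₃=1 ≤ 2+7=9  ✗
parity: l₁+l₂+l₃ = 10 is even

triangle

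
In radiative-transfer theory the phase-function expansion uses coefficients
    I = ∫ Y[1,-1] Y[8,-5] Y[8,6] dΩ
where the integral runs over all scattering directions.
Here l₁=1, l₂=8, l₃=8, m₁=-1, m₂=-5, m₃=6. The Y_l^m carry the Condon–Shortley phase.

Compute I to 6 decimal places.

Σlᵢ=17 odd — θ-integrand is odd under cosθ→−cosθ; I=0

0.000000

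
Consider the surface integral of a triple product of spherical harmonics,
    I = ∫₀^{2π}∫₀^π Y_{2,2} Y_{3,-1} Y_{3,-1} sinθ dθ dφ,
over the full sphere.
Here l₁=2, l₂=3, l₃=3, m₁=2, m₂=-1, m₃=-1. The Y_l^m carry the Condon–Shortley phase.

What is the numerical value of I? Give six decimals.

0.206013

Rules hold: Σm=0, L=8 even, 1≤3≤5.
N = 5·7·7 = 245
Δ = 2!·2!·4!/9! = 1/3780
Racah Σ t=0..2: t=0:+1/24 t=1:−1/4 t=2:+1/24 = -1/6
⇒ 3j(2 3 3; 0 0 0)² = 4/105, sgn +1
Racah Σ t=0..0: t=0:+1/16 = 1/16
⇒ 3j(2 3 3; 2 -1 -1)² = 2/35, sgn +1
4πI² = N·(3j₀)²·(3jₘ)² = 8/15
I = +1·√(0.533333/4π) = 0.20601291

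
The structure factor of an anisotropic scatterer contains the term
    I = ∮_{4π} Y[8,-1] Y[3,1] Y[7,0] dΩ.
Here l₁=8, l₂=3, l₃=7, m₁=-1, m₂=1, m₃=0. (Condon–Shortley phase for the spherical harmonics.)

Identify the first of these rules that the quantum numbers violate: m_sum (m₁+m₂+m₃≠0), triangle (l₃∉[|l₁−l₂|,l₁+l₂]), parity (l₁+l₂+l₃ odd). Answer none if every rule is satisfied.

none

Σmᵢ = 0  ✓
l₃∈[|l₁−l₂|,l₁+l₂]=[5,11], have l₃=7  ✓
Σlᵢ = 18 ⇒ even  ✓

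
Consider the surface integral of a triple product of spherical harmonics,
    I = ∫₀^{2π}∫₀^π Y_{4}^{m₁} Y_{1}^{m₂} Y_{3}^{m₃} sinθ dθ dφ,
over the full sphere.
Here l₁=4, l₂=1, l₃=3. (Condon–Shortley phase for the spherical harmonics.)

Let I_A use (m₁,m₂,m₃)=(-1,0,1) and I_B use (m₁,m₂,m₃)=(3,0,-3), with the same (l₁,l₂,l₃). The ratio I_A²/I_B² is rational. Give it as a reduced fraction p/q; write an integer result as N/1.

15/7

l's match ⇒ only the (l;m) 3-j factors differ between A and B.
A: triangle coeff Δ(4,1,3) = 1/252; Σ_t [1,1]: t=1:−1/48 = -1/48; (3j)²=5/84 [(4 1 3; -1 0 1)], sign=-1
B: triangle coeff Δ(4,1,3) = 1/252; Σ_t [1,1]: t=1:−1/720 = -1/720; (3j)²=1/36 [(4 1 3; 3 0 -3)], sign=-1
I_A²/I_B² = (5/84)/(1/36) = 15/7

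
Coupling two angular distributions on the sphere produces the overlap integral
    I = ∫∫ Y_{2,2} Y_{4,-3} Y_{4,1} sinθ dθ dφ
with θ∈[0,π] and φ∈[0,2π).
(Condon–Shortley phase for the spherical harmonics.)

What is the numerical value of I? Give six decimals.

0.159270

Rules hold: Σm=0, L=10 even, 2≤4≤6.
N = 5·9·9 = 405
Δ = 2!·2!·6!/11! = 1/13860
Racah Σ t=0..2: t=0:+1/192 t=1:−1/36 t=2:+1/192 = -5/288
⇒ 3j(2 4 4; 0 0 0)² = 20/693, sgn -1
Racah Σ t=0..0: t=0:+1/480 = 1/480
⇒ 3j(2 4 4; 2 -3 1)² = 3/110, sgn -1
4πI² = N·(3j₀)²·(3jₘ)² = 270/847
I = +1·√(0.318772/4π) = 0.15927046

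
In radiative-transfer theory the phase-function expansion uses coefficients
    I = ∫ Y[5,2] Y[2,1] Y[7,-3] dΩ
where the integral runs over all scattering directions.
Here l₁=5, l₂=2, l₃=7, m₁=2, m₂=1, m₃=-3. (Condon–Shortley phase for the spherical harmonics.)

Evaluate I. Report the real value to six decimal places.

-0.248277

Checks pass: Σm=0; 14 even; l₃=7∈[3,7].
(2·5+1)(2·2+1)(2·7+1) = 825
Δ: 0! 10! 4! / 15! → 1/15015
sum: t=0:+1/57600 = 1/57600
3j²(5 2 7; 0 0 0) = Δ·Π!·Σ² = 21/715  (sign -1)
sum: t=0:+1/181440 = 1/181440
3j²(5 2 7; 2 1 -3) = Δ·Π!·Σ² = 32/1001  (sign +1)
combine: 4πI² = 825·21/715·32/1001 = 1440/1859
take √, sign -1: I = -0.24827707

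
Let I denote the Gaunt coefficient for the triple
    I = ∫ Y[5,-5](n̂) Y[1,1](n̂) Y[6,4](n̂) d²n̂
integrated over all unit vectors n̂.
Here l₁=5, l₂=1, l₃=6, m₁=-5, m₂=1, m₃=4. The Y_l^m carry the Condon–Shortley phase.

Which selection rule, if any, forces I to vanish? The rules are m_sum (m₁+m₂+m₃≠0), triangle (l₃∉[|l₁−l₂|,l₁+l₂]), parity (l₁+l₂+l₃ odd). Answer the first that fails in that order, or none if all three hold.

m₁+m₂+m₃ = -5 + 1 + 4 = 0  ✓
triangle: |5−1|=4 ≤ l₃=6 ≤ 5+1=6  ✓
parity: l₁+l₂+l₃ = 12 is even  ✓

none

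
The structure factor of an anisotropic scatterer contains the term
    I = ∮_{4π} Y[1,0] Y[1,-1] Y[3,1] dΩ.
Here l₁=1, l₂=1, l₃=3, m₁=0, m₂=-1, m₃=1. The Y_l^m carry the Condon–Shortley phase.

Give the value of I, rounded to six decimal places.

0.000000

l₃=3 ∉ [0,2] — triangle fails ⇒ I = 0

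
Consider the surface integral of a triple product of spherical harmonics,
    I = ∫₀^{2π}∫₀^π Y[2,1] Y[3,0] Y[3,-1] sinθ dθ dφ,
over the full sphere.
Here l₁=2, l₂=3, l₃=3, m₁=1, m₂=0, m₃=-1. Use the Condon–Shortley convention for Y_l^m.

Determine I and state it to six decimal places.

m-sum 0 ✓  L=8 even ✓  1≤3≤5 ✓
Π(2lᵢ+1) = 5×7×7 = 245
triangle coeff Δ(2,3,3) = 1/3780
Σ_t [0,2]: t=0:+1/24 t=1:−1/4 t=2:+1/24 = -1/6
(3j)²=4/105 [(2 3 3; 0 0 0)], sign=+1
Σ_t [0,1]: t=0:+1/12 t=1:−1/8 = -1/24
(3j)²=1/210 [(2 3 3; 1 0 -1)], sign=-1
⇒ 4πI² = 2/45
I = (-1)√(2/45/(4π)) = -0.05947080

-0.059471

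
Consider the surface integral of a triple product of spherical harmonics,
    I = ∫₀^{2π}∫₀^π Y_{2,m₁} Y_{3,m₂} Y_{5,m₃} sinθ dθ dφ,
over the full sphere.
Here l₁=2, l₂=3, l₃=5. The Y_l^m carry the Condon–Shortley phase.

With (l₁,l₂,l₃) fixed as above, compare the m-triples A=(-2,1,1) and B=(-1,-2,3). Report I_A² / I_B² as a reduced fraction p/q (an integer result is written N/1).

Same 2,3,5: normalisation and zero-m 3j drop out of the ratio.
A: Δ: 0! 4! 6! / 11! → 1/2310; sum: t=0:+1/1152 = 1/1152; 3j²(2 3 5; -2 1 1) = Δ·Π!·Σ² = 1/154  (sign +1)
B: Δ: 0! 4! 6! / 11! → 1/2310; sum: t=0:+1/720 = 1/720; 3j²(2 3 5; -1 -2 3) = Δ·Π!·Σ² = 8/165  (sign +1)
I_A²/I_B² = (1/154)/(8/165) = 15/112

15/112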